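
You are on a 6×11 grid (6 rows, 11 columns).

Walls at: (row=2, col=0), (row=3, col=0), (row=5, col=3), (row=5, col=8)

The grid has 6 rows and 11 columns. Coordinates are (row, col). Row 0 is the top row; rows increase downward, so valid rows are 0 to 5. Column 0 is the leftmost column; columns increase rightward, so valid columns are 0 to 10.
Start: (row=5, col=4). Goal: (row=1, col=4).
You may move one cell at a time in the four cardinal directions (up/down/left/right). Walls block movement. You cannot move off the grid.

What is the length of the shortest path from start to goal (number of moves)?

BFS from (row=5, col=4) until reaching (row=1, col=4):
  Distance 0: (row=5, col=4)
  Distance 1: (row=4, col=4), (row=5, col=5)
  Distance 2: (row=3, col=4), (row=4, col=3), (row=4, col=5), (row=5, col=6)
  Distance 3: (row=2, col=4), (row=3, col=3), (row=3, col=5), (row=4, col=2), (row=4, col=6), (row=5, col=7)
  Distance 4: (row=1, col=4), (row=2, col=3), (row=2, col=5), (row=3, col=2), (row=3, col=6), (row=4, col=1), (row=4, col=7), (row=5, col=2)  <- goal reached here
One shortest path (4 moves): (row=5, col=4) -> (row=4, col=4) -> (row=3, col=4) -> (row=2, col=4) -> (row=1, col=4)

Answer: Shortest path length: 4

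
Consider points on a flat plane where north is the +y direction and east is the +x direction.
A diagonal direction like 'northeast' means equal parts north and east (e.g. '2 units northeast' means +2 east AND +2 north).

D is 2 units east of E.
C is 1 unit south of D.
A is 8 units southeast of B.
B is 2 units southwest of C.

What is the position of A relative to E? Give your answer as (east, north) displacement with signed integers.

Answer: A is at (east=8, north=-11) relative to E.

Derivation:
Place E at the origin (east=0, north=0).
  D is 2 units east of E: delta (east=+2, north=+0); D at (east=2, north=0).
  C is 1 unit south of D: delta (east=+0, north=-1); C at (east=2, north=-1).
  B is 2 units southwest of C: delta (east=-2, north=-2); B at (east=0, north=-3).
  A is 8 units southeast of B: delta (east=+8, north=-8); A at (east=8, north=-11).
Therefore A relative to E: (east=8, north=-11).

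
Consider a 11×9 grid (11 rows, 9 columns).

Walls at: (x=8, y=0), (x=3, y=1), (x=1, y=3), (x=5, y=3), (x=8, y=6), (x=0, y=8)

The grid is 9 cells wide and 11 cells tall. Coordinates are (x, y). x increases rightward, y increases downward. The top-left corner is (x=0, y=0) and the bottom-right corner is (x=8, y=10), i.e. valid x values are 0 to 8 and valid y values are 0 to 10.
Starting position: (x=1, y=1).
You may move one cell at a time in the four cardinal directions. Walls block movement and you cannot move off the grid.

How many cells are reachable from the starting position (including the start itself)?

Answer: Reachable cells: 93

Derivation:
BFS flood-fill from (x=1, y=1):
  Distance 0: (x=1, y=1)
  Distance 1: (x=1, y=0), (x=0, y=1), (x=2, y=1), (x=1, y=2)
  Distance 2: (x=0, y=0), (x=2, y=0), (x=0, y=2), (x=2, y=2)
  Distance 3: (x=3, y=0), (x=3, y=2), (x=0, y=3), (x=2, y=3)
  Distance 4: (x=4, y=0), (x=4, y=2), (x=3, y=3), (x=0, y=4), (x=2, y=4)
  Distance 5: (x=5, y=0), (x=4, y=1), (x=5, y=2), (x=4, y=3), (x=1, y=4), (x=3, y=4), (x=0, y=5), (x=2, y=5)
  Distance 6: (x=6, y=0), (x=5, y=1), (x=6, y=2), (x=4, y=4), (x=1, y=5), (x=3, y=5), (x=0, y=6), (x=2, y=6)
  Distance 7: (x=7, y=0), (x=6, y=1), (x=7, y=2), (x=6, y=3), (x=5, y=4), (x=4, y=5), (x=1, y=6), (x=3, y=6), (x=0, y=7), (x=2, y=7)
  Distance 8: (x=7, y=1), (x=8, y=2), (x=7, y=3), (x=6, y=4), (x=5, y=5), (x=4, y=6), (x=1, y=7), (x=3, y=7), (x=2, y=8)
  Distance 9: (x=8, y=1), (x=8, y=3), (x=7, y=4), (x=6, y=5), (x=5, y=6), (x=4, y=7), (x=1, y=8), (x=3, y=8), (x=2, y=9)
  Distance 10: (x=8, y=4), (x=7, y=5), (x=6, y=6), (x=5, y=7), (x=4, y=8), (x=1, y=9), (x=3, y=9), (x=2, y=10)
  Distance 11: (x=8, y=5), (x=7, y=6), (x=6, y=7), (x=5, y=8), (x=0, y=9), (x=4, y=9), (x=1, y=10), (x=3, y=10)
  Distance 12: (x=7, y=7), (x=6, y=8), (x=5, y=9), (x=0, y=10), (x=4, y=10)
  Distance 13: (x=8, y=7), (x=7, y=8), (x=6, y=9), (x=5, y=10)
  Distance 14: (x=8, y=8), (x=7, y=9), (x=6, y=10)
  Distance 15: (x=8, y=9), (x=7, y=10)
  Distance 16: (x=8, y=10)
Total reachable: 93 (grid has 93 open cells total)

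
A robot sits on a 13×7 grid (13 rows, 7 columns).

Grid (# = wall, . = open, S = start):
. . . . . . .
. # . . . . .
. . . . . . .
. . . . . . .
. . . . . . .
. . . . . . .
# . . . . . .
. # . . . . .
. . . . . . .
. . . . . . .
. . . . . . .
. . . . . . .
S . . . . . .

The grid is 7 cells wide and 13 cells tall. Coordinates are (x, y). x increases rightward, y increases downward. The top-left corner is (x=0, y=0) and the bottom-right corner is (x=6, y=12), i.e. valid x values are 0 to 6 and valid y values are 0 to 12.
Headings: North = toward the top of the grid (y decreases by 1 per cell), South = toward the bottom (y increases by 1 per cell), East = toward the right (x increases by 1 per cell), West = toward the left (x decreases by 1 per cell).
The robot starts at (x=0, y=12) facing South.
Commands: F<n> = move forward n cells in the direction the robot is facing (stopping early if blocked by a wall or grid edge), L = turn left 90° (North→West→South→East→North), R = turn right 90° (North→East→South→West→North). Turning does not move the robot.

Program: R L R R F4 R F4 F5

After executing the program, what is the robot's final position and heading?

Start: (x=0, y=12), facing South
  R: turn right, now facing West
  L: turn left, now facing South
  R: turn right, now facing West
  R: turn right, now facing North
  F4: move forward 4, now at (x=0, y=8)
  R: turn right, now facing East
  F4: move forward 4, now at (x=4, y=8)
  F5: move forward 2/5 (blocked), now at (x=6, y=8)
Final: (x=6, y=8), facing East

Answer: Final position: (x=6, y=8), facing East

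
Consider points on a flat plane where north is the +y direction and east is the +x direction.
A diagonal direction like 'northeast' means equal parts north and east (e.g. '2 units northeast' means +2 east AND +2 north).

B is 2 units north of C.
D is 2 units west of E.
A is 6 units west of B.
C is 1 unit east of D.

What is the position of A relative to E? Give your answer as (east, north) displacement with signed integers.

Answer: A is at (east=-7, north=2) relative to E.

Derivation:
Place E at the origin (east=0, north=0).
  D is 2 units west of E: delta (east=-2, north=+0); D at (east=-2, north=0).
  C is 1 unit east of D: delta (east=+1, north=+0); C at (east=-1, north=0).
  B is 2 units north of C: delta (east=+0, north=+2); B at (east=-1, north=2).
  A is 6 units west of B: delta (east=-6, north=+0); A at (east=-7, north=2).
Therefore A relative to E: (east=-7, north=2).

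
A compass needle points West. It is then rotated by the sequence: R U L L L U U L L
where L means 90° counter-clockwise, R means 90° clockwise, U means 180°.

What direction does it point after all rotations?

Start: West
  R (right (90° clockwise)) -> North
  U (U-turn (180°)) -> South
  L (left (90° counter-clockwise)) -> East
  L (left (90° counter-clockwise)) -> North
  L (left (90° counter-clockwise)) -> West
  U (U-turn (180°)) -> East
  U (U-turn (180°)) -> West
  L (left (90° counter-clockwise)) -> South
  L (left (90° counter-clockwise)) -> East
Final: East

Answer: Final heading: East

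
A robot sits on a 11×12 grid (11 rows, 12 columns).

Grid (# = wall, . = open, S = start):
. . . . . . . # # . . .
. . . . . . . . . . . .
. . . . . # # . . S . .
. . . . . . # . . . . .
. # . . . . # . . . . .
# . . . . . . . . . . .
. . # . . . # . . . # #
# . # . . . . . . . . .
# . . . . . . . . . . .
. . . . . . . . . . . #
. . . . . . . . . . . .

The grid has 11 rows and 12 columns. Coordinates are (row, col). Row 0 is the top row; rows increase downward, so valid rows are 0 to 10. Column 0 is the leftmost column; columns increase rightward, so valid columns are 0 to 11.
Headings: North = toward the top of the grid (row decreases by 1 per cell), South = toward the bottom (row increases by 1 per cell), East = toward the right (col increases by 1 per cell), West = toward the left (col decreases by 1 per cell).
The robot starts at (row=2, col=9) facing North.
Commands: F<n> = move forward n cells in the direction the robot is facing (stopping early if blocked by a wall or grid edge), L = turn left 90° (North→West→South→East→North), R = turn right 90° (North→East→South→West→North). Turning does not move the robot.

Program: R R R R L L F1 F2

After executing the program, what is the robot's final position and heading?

Start: (row=2, col=9), facing North
  R: turn right, now facing East
  R: turn right, now facing South
  R: turn right, now facing West
  R: turn right, now facing North
  L: turn left, now facing West
  L: turn left, now facing South
  F1: move forward 1, now at (row=3, col=9)
  F2: move forward 2, now at (row=5, col=9)
Final: (row=5, col=9), facing South

Answer: Final position: (row=5, col=9), facing South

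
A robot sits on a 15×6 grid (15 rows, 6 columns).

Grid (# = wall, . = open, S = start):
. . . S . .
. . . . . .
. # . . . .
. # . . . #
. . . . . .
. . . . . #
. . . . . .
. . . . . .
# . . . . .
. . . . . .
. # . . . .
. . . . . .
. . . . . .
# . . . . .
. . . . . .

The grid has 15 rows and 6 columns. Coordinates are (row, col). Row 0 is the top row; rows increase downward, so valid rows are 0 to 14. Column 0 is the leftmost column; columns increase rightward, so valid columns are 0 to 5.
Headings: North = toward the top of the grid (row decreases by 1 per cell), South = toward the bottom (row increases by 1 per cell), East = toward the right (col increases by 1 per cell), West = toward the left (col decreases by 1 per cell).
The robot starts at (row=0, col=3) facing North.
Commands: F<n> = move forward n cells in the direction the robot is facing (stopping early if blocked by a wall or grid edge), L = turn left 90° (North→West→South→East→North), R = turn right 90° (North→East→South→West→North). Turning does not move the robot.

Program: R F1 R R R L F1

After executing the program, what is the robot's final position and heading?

Answer: Final position: (row=0, col=3), facing West

Derivation:
Start: (row=0, col=3), facing North
  R: turn right, now facing East
  F1: move forward 1, now at (row=0, col=4)
  R: turn right, now facing South
  R: turn right, now facing West
  R: turn right, now facing North
  L: turn left, now facing West
  F1: move forward 1, now at (row=0, col=3)
Final: (row=0, col=3), facing West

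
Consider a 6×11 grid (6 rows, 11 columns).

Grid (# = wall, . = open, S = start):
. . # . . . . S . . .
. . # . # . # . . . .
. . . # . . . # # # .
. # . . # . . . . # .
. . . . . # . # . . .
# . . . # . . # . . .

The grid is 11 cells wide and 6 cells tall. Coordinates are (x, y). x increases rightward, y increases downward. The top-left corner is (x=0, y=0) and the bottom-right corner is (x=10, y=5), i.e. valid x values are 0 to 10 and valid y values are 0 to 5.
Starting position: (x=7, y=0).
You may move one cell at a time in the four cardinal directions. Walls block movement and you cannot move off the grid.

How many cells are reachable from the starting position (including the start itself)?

Answer: Reachable cells: 32

Derivation:
BFS flood-fill from (x=7, y=0):
  Distance 0: (x=7, y=0)
  Distance 1: (x=6, y=0), (x=8, y=0), (x=7, y=1)
  Distance 2: (x=5, y=0), (x=9, y=0), (x=8, y=1)
  Distance 3: (x=4, y=0), (x=10, y=0), (x=5, y=1), (x=9, y=1)
  Distance 4: (x=3, y=0), (x=10, y=1), (x=5, y=2)
  Distance 5: (x=3, y=1), (x=4, y=2), (x=6, y=2), (x=10, y=2), (x=5, y=3)
  Distance 6: (x=6, y=3), (x=10, y=3)
  Distance 7: (x=7, y=3), (x=6, y=4), (x=10, y=4)
  Distance 8: (x=8, y=3), (x=9, y=4), (x=6, y=5), (x=10, y=5)
  Distance 9: (x=8, y=4), (x=5, y=5), (x=9, y=5)
  Distance 10: (x=8, y=5)
Total reachable: 32 (grid has 50 open cells total)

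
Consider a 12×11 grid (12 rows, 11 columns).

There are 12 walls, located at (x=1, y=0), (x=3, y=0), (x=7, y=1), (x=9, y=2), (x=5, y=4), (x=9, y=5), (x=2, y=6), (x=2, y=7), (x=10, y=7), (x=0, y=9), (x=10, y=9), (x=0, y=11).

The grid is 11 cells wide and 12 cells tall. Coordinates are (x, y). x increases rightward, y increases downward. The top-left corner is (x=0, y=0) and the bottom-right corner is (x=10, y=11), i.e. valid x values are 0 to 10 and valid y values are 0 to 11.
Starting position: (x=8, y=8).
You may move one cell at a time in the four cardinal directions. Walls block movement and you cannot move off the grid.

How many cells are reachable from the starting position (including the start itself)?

BFS flood-fill from (x=8, y=8):
  Distance 0: (x=8, y=8)
  Distance 1: (x=8, y=7), (x=7, y=8), (x=9, y=8), (x=8, y=9)
  Distance 2: (x=8, y=6), (x=7, y=7), (x=9, y=7), (x=6, y=8), (x=10, y=8), (x=7, y=9), (x=9, y=9), (x=8, y=10)
  Distance 3: (x=8, y=5), (x=7, y=6), (x=9, y=6), (x=6, y=7), (x=5, y=8), (x=6, y=9), (x=7, y=10), (x=9, y=10), (x=8, y=11)
  Distance 4: (x=8, y=4), (x=7, y=5), (x=6, y=6), (x=10, y=6), (x=5, y=7), (x=4, y=8), (x=5, y=9), (x=6, y=10), (x=10, y=10), (x=7, y=11), (x=9, y=11)
  Distance 5: (x=8, y=3), (x=7, y=4), (x=9, y=4), (x=6, y=5), (x=10, y=5), (x=5, y=6), (x=4, y=7), (x=3, y=8), (x=4, y=9), (x=5, y=10), (x=6, y=11), (x=10, y=11)
  Distance 6: (x=8, y=2), (x=7, y=3), (x=9, y=3), (x=6, y=4), (x=10, y=4), (x=5, y=5), (x=4, y=6), (x=3, y=7), (x=2, y=8), (x=3, y=9), (x=4, y=10), (x=5, y=11)
  Distance 7: (x=8, y=1), (x=7, y=2), (x=6, y=3), (x=10, y=3), (x=4, y=5), (x=3, y=6), (x=1, y=8), (x=2, y=9), (x=3, y=10), (x=4, y=11)
  Distance 8: (x=8, y=0), (x=9, y=1), (x=6, y=2), (x=10, y=2), (x=5, y=3), (x=4, y=4), (x=3, y=5), (x=1, y=7), (x=0, y=8), (x=1, y=9), (x=2, y=10), (x=3, y=11)
  Distance 9: (x=7, y=0), (x=9, y=0), (x=6, y=1), (x=10, y=1), (x=5, y=2), (x=4, y=3), (x=3, y=4), (x=2, y=5), (x=1, y=6), (x=0, y=7), (x=1, y=10), (x=2, y=11)
  Distance 10: (x=6, y=0), (x=10, y=0), (x=5, y=1), (x=4, y=2), (x=3, y=3), (x=2, y=4), (x=1, y=5), (x=0, y=6), (x=0, y=10), (x=1, y=11)
  Distance 11: (x=5, y=0), (x=4, y=1), (x=3, y=2), (x=2, y=3), (x=1, y=4), (x=0, y=5)
  Distance 12: (x=4, y=0), (x=3, y=1), (x=2, y=2), (x=1, y=3), (x=0, y=4)
  Distance 13: (x=2, y=1), (x=1, y=2), (x=0, y=3)
  Distance 14: (x=2, y=0), (x=1, y=1), (x=0, y=2)
  Distance 15: (x=0, y=1)
  Distance 16: (x=0, y=0)
Total reachable: 120 (grid has 120 open cells total)

Answer: Reachable cells: 120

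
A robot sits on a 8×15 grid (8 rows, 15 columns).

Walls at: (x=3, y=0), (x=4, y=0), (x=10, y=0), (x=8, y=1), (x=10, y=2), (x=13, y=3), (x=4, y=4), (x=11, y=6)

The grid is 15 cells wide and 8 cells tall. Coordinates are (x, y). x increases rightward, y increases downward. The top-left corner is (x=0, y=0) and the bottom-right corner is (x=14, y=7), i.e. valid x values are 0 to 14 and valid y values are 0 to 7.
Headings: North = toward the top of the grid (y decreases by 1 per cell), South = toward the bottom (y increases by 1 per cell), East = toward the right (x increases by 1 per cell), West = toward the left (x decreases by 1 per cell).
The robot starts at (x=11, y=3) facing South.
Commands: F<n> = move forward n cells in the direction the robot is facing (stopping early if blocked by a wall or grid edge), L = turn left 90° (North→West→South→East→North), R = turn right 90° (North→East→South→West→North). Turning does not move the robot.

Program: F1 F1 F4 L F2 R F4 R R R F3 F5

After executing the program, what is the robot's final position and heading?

Answer: Final position: (x=14, y=7), facing East

Derivation:
Start: (x=11, y=3), facing South
  F1: move forward 1, now at (x=11, y=4)
  F1: move forward 1, now at (x=11, y=5)
  F4: move forward 0/4 (blocked), now at (x=11, y=5)
  L: turn left, now facing East
  F2: move forward 2, now at (x=13, y=5)
  R: turn right, now facing South
  F4: move forward 2/4 (blocked), now at (x=13, y=7)
  R: turn right, now facing West
  R: turn right, now facing North
  R: turn right, now facing East
  F3: move forward 1/3 (blocked), now at (x=14, y=7)
  F5: move forward 0/5 (blocked), now at (x=14, y=7)
Final: (x=14, y=7), facing East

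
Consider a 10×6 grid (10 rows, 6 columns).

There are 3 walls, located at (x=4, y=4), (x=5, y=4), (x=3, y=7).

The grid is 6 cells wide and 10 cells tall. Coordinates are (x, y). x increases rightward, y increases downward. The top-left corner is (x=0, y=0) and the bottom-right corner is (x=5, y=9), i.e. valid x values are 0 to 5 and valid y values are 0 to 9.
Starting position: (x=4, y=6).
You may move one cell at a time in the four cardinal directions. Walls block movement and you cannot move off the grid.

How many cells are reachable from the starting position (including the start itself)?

Answer: Reachable cells: 57

Derivation:
BFS flood-fill from (x=4, y=6):
  Distance 0: (x=4, y=6)
  Distance 1: (x=4, y=5), (x=3, y=6), (x=5, y=6), (x=4, y=7)
  Distance 2: (x=3, y=5), (x=5, y=5), (x=2, y=6), (x=5, y=7), (x=4, y=8)
  Distance 3: (x=3, y=4), (x=2, y=5), (x=1, y=6), (x=2, y=7), (x=3, y=8), (x=5, y=8), (x=4, y=9)
  Distance 4: (x=3, y=3), (x=2, y=4), (x=1, y=5), (x=0, y=6), (x=1, y=7), (x=2, y=8), (x=3, y=9), (x=5, y=9)
  Distance 5: (x=3, y=2), (x=2, y=3), (x=4, y=3), (x=1, y=4), (x=0, y=5), (x=0, y=7), (x=1, y=8), (x=2, y=9)
  Distance 6: (x=3, y=1), (x=2, y=2), (x=4, y=2), (x=1, y=3), (x=5, y=3), (x=0, y=4), (x=0, y=8), (x=1, y=9)
  Distance 7: (x=3, y=0), (x=2, y=1), (x=4, y=1), (x=1, y=2), (x=5, y=2), (x=0, y=3), (x=0, y=9)
  Distance 8: (x=2, y=0), (x=4, y=0), (x=1, y=1), (x=5, y=1), (x=0, y=2)
  Distance 9: (x=1, y=0), (x=5, y=0), (x=0, y=1)
  Distance 10: (x=0, y=0)
Total reachable: 57 (grid has 57 open cells total)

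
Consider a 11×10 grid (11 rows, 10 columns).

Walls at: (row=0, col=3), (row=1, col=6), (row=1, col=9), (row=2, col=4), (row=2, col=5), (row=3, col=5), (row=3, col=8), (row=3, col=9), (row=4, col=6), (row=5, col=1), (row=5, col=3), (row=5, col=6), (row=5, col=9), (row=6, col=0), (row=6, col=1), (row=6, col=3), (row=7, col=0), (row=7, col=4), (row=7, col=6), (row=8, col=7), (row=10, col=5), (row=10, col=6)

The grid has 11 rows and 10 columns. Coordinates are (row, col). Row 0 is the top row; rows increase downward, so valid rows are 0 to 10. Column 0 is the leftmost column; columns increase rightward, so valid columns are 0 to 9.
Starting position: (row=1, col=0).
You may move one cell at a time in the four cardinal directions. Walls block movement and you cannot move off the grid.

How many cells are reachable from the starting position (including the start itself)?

BFS flood-fill from (row=1, col=0):
  Distance 0: (row=1, col=0)
  Distance 1: (row=0, col=0), (row=1, col=1), (row=2, col=0)
  Distance 2: (row=0, col=1), (row=1, col=2), (row=2, col=1), (row=3, col=0)
  Distance 3: (row=0, col=2), (row=1, col=3), (row=2, col=2), (row=3, col=1), (row=4, col=0)
  Distance 4: (row=1, col=4), (row=2, col=3), (row=3, col=2), (row=4, col=1), (row=5, col=0)
  Distance 5: (row=0, col=4), (row=1, col=5), (row=3, col=3), (row=4, col=2)
  Distance 6: (row=0, col=5), (row=3, col=4), (row=4, col=3), (row=5, col=2)
  Distance 7: (row=0, col=6), (row=4, col=4), (row=6, col=2)
  Distance 8: (row=0, col=7), (row=4, col=5), (row=5, col=4), (row=7, col=2)
  Distance 9: (row=0, col=8), (row=1, col=7), (row=5, col=5), (row=6, col=4), (row=7, col=1), (row=7, col=3), (row=8, col=2)
  Distance 10: (row=0, col=9), (row=1, col=8), (row=2, col=7), (row=6, col=5), (row=8, col=1), (row=8, col=3), (row=9, col=2)
  Distance 11: (row=2, col=6), (row=2, col=8), (row=3, col=7), (row=6, col=6), (row=7, col=5), (row=8, col=0), (row=8, col=4), (row=9, col=1), (row=9, col=3), (row=10, col=2)
  Distance 12: (row=2, col=9), (row=3, col=6), (row=4, col=7), (row=6, col=7), (row=8, col=5), (row=9, col=0), (row=9, col=4), (row=10, col=1), (row=10, col=3)
  Distance 13: (row=4, col=8), (row=5, col=7), (row=6, col=8), (row=7, col=7), (row=8, col=6), (row=9, col=5), (row=10, col=0), (row=10, col=4)
  Distance 14: (row=4, col=9), (row=5, col=8), (row=6, col=9), (row=7, col=8), (row=9, col=6)
  Distance 15: (row=7, col=9), (row=8, col=8), (row=9, col=7)
  Distance 16: (row=8, col=9), (row=9, col=8), (row=10, col=7)
  Distance 17: (row=9, col=9), (row=10, col=8)
  Distance 18: (row=10, col=9)
Total reachable: 88 (grid has 88 open cells total)

Answer: Reachable cells: 88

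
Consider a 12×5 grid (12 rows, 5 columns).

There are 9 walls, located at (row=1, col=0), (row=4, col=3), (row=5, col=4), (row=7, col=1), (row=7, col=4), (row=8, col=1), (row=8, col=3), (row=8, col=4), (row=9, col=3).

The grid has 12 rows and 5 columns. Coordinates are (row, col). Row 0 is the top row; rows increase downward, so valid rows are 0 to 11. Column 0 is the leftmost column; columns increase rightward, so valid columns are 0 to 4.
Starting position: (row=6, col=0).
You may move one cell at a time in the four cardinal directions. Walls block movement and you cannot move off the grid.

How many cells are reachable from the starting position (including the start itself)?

Answer: Reachable cells: 51

Derivation:
BFS flood-fill from (row=6, col=0):
  Distance 0: (row=6, col=0)
  Distance 1: (row=5, col=0), (row=6, col=1), (row=7, col=0)
  Distance 2: (row=4, col=0), (row=5, col=1), (row=6, col=2), (row=8, col=0)
  Distance 3: (row=3, col=0), (row=4, col=1), (row=5, col=2), (row=6, col=3), (row=7, col=2), (row=9, col=0)
  Distance 4: (row=2, col=0), (row=3, col=1), (row=4, col=2), (row=5, col=3), (row=6, col=4), (row=7, col=3), (row=8, col=2), (row=9, col=1), (row=10, col=0)
  Distance 5: (row=2, col=1), (row=3, col=2), (row=9, col=2), (row=10, col=1), (row=11, col=0)
  Distance 6: (row=1, col=1), (row=2, col=2), (row=3, col=3), (row=10, col=2), (row=11, col=1)
  Distance 7: (row=0, col=1), (row=1, col=2), (row=2, col=3), (row=3, col=4), (row=10, col=3), (row=11, col=2)
  Distance 8: (row=0, col=0), (row=0, col=2), (row=1, col=3), (row=2, col=4), (row=4, col=4), (row=10, col=4), (row=11, col=3)
  Distance 9: (row=0, col=3), (row=1, col=4), (row=9, col=4), (row=11, col=4)
  Distance 10: (row=0, col=4)
Total reachable: 51 (grid has 51 open cells total)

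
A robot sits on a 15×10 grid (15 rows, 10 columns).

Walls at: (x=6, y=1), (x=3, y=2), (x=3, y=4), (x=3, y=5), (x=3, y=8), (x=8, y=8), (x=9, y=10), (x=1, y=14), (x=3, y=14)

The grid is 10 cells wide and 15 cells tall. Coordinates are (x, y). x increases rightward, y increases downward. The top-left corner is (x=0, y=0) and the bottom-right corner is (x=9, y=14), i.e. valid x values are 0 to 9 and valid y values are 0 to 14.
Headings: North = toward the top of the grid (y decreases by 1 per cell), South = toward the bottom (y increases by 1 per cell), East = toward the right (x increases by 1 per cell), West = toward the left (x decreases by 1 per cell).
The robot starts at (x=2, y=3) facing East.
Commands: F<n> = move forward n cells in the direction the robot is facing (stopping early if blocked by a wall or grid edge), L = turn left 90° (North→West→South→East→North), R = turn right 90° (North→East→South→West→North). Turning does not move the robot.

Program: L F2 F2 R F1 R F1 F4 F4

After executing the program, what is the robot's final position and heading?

Start: (x=2, y=3), facing East
  L: turn left, now facing North
  F2: move forward 2, now at (x=2, y=1)
  F2: move forward 1/2 (blocked), now at (x=2, y=0)
  R: turn right, now facing East
  F1: move forward 1, now at (x=3, y=0)
  R: turn right, now facing South
  F1: move forward 1, now at (x=3, y=1)
  F4: move forward 0/4 (blocked), now at (x=3, y=1)
  F4: move forward 0/4 (blocked), now at (x=3, y=1)
Final: (x=3, y=1), facing South

Answer: Final position: (x=3, y=1), facing South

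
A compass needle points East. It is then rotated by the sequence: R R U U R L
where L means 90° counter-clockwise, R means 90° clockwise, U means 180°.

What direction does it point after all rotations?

Start: East
  R (right (90° clockwise)) -> South
  R (right (90° clockwise)) -> West
  U (U-turn (180°)) -> East
  U (U-turn (180°)) -> West
  R (right (90° clockwise)) -> North
  L (left (90° counter-clockwise)) -> West
Final: West

Answer: Final heading: West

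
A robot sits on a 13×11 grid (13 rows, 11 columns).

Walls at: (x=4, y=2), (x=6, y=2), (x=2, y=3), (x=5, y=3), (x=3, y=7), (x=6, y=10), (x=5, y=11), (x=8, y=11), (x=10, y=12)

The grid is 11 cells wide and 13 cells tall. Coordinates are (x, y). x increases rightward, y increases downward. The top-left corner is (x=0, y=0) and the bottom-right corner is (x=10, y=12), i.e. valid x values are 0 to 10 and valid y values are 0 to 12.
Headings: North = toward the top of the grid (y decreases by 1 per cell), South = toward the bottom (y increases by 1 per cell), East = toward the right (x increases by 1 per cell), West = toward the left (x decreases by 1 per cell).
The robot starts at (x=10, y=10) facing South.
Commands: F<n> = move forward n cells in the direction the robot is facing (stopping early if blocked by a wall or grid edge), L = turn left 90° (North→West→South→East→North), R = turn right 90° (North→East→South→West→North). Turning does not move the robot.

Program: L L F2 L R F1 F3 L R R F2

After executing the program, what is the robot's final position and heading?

Start: (x=10, y=10), facing South
  L: turn left, now facing East
  L: turn left, now facing North
  F2: move forward 2, now at (x=10, y=8)
  L: turn left, now facing West
  R: turn right, now facing North
  F1: move forward 1, now at (x=10, y=7)
  F3: move forward 3, now at (x=10, y=4)
  L: turn left, now facing West
  R: turn right, now facing North
  R: turn right, now facing East
  F2: move forward 0/2 (blocked), now at (x=10, y=4)
Final: (x=10, y=4), facing East

Answer: Final position: (x=10, y=4), facing East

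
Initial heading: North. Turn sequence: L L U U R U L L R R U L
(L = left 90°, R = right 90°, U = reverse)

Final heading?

Answer: Final heading: South

Derivation:
Start: North
  L (left (90° counter-clockwise)) -> West
  L (left (90° counter-clockwise)) -> South
  U (U-turn (180°)) -> North
  U (U-turn (180°)) -> South
  R (right (90° clockwise)) -> West
  U (U-turn (180°)) -> East
  L (left (90° counter-clockwise)) -> North
  L (left (90° counter-clockwise)) -> West
  R (right (90° clockwise)) -> North
  R (right (90° clockwise)) -> East
  U (U-turn (180°)) -> West
  L (left (90° counter-clockwise)) -> South
Final: South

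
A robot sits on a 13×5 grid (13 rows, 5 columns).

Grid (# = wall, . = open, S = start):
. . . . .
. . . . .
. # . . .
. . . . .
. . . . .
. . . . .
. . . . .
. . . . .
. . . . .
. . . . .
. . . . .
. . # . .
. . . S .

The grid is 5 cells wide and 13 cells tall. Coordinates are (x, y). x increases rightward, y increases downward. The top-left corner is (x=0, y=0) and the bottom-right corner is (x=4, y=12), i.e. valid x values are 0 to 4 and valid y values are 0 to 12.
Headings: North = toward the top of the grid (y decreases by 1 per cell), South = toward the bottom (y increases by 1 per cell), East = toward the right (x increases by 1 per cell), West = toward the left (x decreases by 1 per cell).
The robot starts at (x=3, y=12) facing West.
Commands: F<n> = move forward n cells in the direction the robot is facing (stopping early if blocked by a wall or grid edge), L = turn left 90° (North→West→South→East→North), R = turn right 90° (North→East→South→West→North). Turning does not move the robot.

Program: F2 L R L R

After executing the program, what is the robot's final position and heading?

Answer: Final position: (x=1, y=12), facing West

Derivation:
Start: (x=3, y=12), facing West
  F2: move forward 2, now at (x=1, y=12)
  L: turn left, now facing South
  R: turn right, now facing West
  L: turn left, now facing South
  R: turn right, now facing West
Final: (x=1, y=12), facing West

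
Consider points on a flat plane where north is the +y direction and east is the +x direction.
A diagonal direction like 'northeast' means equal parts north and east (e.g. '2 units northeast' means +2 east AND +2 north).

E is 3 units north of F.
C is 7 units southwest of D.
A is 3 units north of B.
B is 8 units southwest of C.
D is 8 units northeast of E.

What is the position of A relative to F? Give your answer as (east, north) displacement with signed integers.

Answer: A is at (east=-7, north=-1) relative to F.

Derivation:
Place F at the origin (east=0, north=0).
  E is 3 units north of F: delta (east=+0, north=+3); E at (east=0, north=3).
  D is 8 units northeast of E: delta (east=+8, north=+8); D at (east=8, north=11).
  C is 7 units southwest of D: delta (east=-7, north=-7); C at (east=1, north=4).
  B is 8 units southwest of C: delta (east=-8, north=-8); B at (east=-7, north=-4).
  A is 3 units north of B: delta (east=+0, north=+3); A at (east=-7, north=-1).
Therefore A relative to F: (east=-7, north=-1).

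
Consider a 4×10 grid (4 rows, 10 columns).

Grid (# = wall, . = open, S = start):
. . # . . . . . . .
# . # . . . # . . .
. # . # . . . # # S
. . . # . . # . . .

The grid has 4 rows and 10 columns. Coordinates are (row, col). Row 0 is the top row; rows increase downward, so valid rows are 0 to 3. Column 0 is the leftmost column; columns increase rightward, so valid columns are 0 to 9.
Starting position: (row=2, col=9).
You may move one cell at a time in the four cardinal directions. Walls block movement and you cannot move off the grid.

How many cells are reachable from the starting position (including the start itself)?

Answer: Reachable cells: 22

Derivation:
BFS flood-fill from (row=2, col=9):
  Distance 0: (row=2, col=9)
  Distance 1: (row=1, col=9), (row=3, col=9)
  Distance 2: (row=0, col=9), (row=1, col=8), (row=3, col=8)
  Distance 3: (row=0, col=8), (row=1, col=7), (row=3, col=7)
  Distance 4: (row=0, col=7)
  Distance 5: (row=0, col=6)
  Distance 6: (row=0, col=5)
  Distance 7: (row=0, col=4), (row=1, col=5)
  Distance 8: (row=0, col=3), (row=1, col=4), (row=2, col=5)
  Distance 9: (row=1, col=3), (row=2, col=4), (row=2, col=6), (row=3, col=5)
  Distance 10: (row=3, col=4)
Total reachable: 22 (grid has 30 open cells total)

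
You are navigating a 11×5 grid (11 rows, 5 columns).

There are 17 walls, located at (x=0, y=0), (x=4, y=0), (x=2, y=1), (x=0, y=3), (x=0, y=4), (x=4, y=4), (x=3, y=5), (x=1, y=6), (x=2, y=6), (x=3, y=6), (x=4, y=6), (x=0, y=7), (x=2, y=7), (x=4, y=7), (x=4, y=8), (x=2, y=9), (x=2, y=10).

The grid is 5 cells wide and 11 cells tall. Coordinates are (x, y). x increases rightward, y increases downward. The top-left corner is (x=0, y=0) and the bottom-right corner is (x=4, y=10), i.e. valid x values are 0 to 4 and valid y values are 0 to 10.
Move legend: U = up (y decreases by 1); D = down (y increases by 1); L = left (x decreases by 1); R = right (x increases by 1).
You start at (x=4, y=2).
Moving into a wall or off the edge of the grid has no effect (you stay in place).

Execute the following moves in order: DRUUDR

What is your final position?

Answer: Final position: (x=4, y=2)

Derivation:
Start: (x=4, y=2)
  D (down): (x=4, y=2) -> (x=4, y=3)
  R (right): blocked, stay at (x=4, y=3)
  U (up): (x=4, y=3) -> (x=4, y=2)
  U (up): (x=4, y=2) -> (x=4, y=1)
  D (down): (x=4, y=1) -> (x=4, y=2)
  R (right): blocked, stay at (x=4, y=2)
Final: (x=4, y=2)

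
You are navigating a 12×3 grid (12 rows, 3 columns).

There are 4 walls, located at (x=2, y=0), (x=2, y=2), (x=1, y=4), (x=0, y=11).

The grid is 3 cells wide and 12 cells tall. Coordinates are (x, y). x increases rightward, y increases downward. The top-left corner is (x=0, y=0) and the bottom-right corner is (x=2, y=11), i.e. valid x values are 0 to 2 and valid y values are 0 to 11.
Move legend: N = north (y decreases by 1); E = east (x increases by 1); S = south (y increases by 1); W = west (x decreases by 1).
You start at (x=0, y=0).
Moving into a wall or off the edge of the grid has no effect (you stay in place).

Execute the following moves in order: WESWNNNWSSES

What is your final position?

Start: (x=0, y=0)
  W (west): blocked, stay at (x=0, y=0)
  E (east): (x=0, y=0) -> (x=1, y=0)
  S (south): (x=1, y=0) -> (x=1, y=1)
  W (west): (x=1, y=1) -> (x=0, y=1)
  N (north): (x=0, y=1) -> (x=0, y=0)
  N (north): blocked, stay at (x=0, y=0)
  N (north): blocked, stay at (x=0, y=0)
  W (west): blocked, stay at (x=0, y=0)
  S (south): (x=0, y=0) -> (x=0, y=1)
  S (south): (x=0, y=1) -> (x=0, y=2)
  E (east): (x=0, y=2) -> (x=1, y=2)
  S (south): (x=1, y=2) -> (x=1, y=3)
Final: (x=1, y=3)

Answer: Final position: (x=1, y=3)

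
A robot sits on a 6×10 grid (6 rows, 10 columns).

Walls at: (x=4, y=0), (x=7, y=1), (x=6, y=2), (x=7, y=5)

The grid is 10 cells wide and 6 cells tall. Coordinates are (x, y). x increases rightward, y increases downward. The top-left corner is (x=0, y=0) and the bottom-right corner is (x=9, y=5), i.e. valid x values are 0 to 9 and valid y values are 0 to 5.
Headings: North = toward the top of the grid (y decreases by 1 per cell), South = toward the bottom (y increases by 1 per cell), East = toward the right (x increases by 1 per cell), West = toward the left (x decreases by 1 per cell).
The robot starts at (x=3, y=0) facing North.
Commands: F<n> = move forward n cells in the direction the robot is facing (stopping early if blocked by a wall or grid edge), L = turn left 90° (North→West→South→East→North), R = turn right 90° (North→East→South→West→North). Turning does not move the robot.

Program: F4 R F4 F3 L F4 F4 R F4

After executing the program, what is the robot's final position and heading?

Start: (x=3, y=0), facing North
  F4: move forward 0/4 (blocked), now at (x=3, y=0)
  R: turn right, now facing East
  F4: move forward 0/4 (blocked), now at (x=3, y=0)
  F3: move forward 0/3 (blocked), now at (x=3, y=0)
  L: turn left, now facing North
  F4: move forward 0/4 (blocked), now at (x=3, y=0)
  F4: move forward 0/4 (blocked), now at (x=3, y=0)
  R: turn right, now facing East
  F4: move forward 0/4 (blocked), now at (x=3, y=0)
Final: (x=3, y=0), facing East

Answer: Final position: (x=3, y=0), facing East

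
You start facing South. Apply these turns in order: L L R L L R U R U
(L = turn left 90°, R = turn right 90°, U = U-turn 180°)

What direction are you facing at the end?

Start: South
  L (left (90° counter-clockwise)) -> East
  L (left (90° counter-clockwise)) -> North
  R (right (90° clockwise)) -> East
  L (left (90° counter-clockwise)) -> North
  L (left (90° counter-clockwise)) -> West
  R (right (90° clockwise)) -> North
  U (U-turn (180°)) -> South
  R (right (90° clockwise)) -> West
  U (U-turn (180°)) -> East
Final: East

Answer: Final heading: East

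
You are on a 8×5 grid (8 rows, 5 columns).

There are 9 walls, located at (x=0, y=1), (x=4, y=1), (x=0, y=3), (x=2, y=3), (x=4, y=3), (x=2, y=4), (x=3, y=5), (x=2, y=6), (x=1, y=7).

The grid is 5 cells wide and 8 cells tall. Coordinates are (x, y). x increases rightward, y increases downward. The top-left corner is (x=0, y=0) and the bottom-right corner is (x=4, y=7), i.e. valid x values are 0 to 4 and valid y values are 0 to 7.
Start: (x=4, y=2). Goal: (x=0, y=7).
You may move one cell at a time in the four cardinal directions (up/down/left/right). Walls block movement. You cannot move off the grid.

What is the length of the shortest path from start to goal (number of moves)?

BFS from (x=4, y=2) until reaching (x=0, y=7):
  Distance 0: (x=4, y=2)
  Distance 1: (x=3, y=2)
  Distance 2: (x=3, y=1), (x=2, y=2), (x=3, y=3)
  Distance 3: (x=3, y=0), (x=2, y=1), (x=1, y=2), (x=3, y=4)
  Distance 4: (x=2, y=0), (x=4, y=0), (x=1, y=1), (x=0, y=2), (x=1, y=3), (x=4, y=4)
  Distance 5: (x=1, y=0), (x=1, y=4), (x=4, y=5)
  Distance 6: (x=0, y=0), (x=0, y=4), (x=1, y=5), (x=4, y=6)
  Distance 7: (x=0, y=5), (x=2, y=5), (x=1, y=6), (x=3, y=6), (x=4, y=7)
  Distance 8: (x=0, y=6), (x=3, y=7)
  Distance 9: (x=0, y=7), (x=2, y=7)  <- goal reached here
One shortest path (9 moves): (x=4, y=2) -> (x=3, y=2) -> (x=2, y=2) -> (x=1, y=2) -> (x=1, y=3) -> (x=1, y=4) -> (x=0, y=4) -> (x=0, y=5) -> (x=0, y=6) -> (x=0, y=7)

Answer: Shortest path length: 9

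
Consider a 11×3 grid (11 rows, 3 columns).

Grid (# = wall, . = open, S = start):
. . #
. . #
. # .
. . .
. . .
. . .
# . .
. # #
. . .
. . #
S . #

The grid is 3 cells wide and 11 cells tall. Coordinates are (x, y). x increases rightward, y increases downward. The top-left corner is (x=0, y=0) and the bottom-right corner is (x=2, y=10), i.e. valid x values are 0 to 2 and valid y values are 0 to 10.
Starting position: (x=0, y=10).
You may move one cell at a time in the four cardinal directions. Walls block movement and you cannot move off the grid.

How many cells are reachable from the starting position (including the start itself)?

Answer: Reachable cells: 8

Derivation:
BFS flood-fill from (x=0, y=10):
  Distance 0: (x=0, y=10)
  Distance 1: (x=0, y=9), (x=1, y=10)
  Distance 2: (x=0, y=8), (x=1, y=9)
  Distance 3: (x=0, y=7), (x=1, y=8)
  Distance 4: (x=2, y=8)
Total reachable: 8 (grid has 25 open cells total)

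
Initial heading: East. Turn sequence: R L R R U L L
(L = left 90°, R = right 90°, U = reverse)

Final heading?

Answer: Final heading: West

Derivation:
Start: East
  R (right (90° clockwise)) -> South
  L (left (90° counter-clockwise)) -> East
  R (right (90° clockwise)) -> South
  R (right (90° clockwise)) -> West
  U (U-turn (180°)) -> East
  L (left (90° counter-clockwise)) -> North
  L (left (90° counter-clockwise)) -> West
Final: West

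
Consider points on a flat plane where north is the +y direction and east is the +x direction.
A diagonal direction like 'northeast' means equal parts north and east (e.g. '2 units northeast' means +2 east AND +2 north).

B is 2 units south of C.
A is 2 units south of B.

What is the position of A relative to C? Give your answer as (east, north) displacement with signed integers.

Answer: A is at (east=0, north=-4) relative to C.

Derivation:
Place C at the origin (east=0, north=0).
  B is 2 units south of C: delta (east=+0, north=-2); B at (east=0, north=-2).
  A is 2 units south of B: delta (east=+0, north=-2); A at (east=0, north=-4).
Therefore A relative to C: (east=0, north=-4).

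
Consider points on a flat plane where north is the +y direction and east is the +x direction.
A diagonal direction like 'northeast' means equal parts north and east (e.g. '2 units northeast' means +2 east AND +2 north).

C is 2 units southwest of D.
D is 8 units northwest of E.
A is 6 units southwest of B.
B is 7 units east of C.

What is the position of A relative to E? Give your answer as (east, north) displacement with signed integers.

Place E at the origin (east=0, north=0).
  D is 8 units northwest of E: delta (east=-8, north=+8); D at (east=-8, north=8).
  C is 2 units southwest of D: delta (east=-2, north=-2); C at (east=-10, north=6).
  B is 7 units east of C: delta (east=+7, north=+0); B at (east=-3, north=6).
  A is 6 units southwest of B: delta (east=-6, north=-6); A at (east=-9, north=0).
Therefore A relative to E: (east=-9, north=0).

Answer: A is at (east=-9, north=0) relative to E.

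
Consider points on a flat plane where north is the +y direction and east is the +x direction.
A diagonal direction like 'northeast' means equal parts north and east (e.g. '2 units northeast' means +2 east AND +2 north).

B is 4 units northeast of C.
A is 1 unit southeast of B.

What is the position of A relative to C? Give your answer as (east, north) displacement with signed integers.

Answer: A is at (east=5, north=3) relative to C.

Derivation:
Place C at the origin (east=0, north=0).
  B is 4 units northeast of C: delta (east=+4, north=+4); B at (east=4, north=4).
  A is 1 unit southeast of B: delta (east=+1, north=-1); A at (east=5, north=3).
Therefore A relative to C: (east=5, north=3).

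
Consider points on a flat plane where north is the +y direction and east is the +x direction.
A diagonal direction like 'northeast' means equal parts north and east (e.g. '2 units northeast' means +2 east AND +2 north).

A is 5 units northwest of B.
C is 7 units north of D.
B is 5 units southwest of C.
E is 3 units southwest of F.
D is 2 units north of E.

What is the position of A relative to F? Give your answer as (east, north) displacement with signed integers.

Answer: A is at (east=-13, north=6) relative to F.

Derivation:
Place F at the origin (east=0, north=0).
  E is 3 units southwest of F: delta (east=-3, north=-3); E at (east=-3, north=-3).
  D is 2 units north of E: delta (east=+0, north=+2); D at (east=-3, north=-1).
  C is 7 units north of D: delta (east=+0, north=+7); C at (east=-3, north=6).
  B is 5 units southwest of C: delta (east=-5, north=-5); B at (east=-8, north=1).
  A is 5 units northwest of B: delta (east=-5, north=+5); A at (east=-13, north=6).
Therefore A relative to F: (east=-13, north=6).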